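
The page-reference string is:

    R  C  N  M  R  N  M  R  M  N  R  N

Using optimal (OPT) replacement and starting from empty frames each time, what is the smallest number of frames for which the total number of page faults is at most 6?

3

f=1: 12 faults
f=2: 7 faults
f=3: 4 faults
f=4: 4 faults
Smallest f with faults ≤ 6 is 3.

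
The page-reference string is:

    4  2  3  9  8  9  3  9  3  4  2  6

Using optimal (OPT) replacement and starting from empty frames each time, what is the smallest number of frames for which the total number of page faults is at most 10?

f=1: 12 faults
f=2: 9 faults
f=3: 8 faults
f=4: 7 faults
f=5: 6 faults
f=6: 6 faults
Smallest f with faults ≤ 10 is 2.

2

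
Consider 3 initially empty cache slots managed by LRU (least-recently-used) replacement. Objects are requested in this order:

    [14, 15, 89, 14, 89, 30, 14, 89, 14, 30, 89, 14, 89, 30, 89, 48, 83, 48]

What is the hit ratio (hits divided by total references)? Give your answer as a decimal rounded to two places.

14 -> miss, frames {14}
15 -> miss, frames {14,15}
89 -> miss, frames {14,15,89}
14 -> hit
89 -> hit
30 -> miss, evict 15, frames {14,89,30}
14 -> hit
89 -> hit
14 -> hit
30 -> hit
89 -> hit
14 -> hit
89 -> hit
30 -> hit
89 -> hit
48 -> miss, evict 14, frames {30,89,48}
83 -> miss, evict 30, frames {89,48,83}
48 -> hit
Hits: 12 of 18 references → 12/18 = 0.6667.

0.67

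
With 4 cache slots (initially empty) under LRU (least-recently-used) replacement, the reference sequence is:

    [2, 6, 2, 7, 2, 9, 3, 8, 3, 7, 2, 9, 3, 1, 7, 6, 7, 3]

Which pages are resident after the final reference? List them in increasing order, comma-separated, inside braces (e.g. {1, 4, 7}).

{1, 3, 6, 7}

2: miss, frames {2}
6: miss, frames {2,6}
2: hit
7: miss, frames {6,2,7}
2: hit
9: miss, frames {6,7,2,9}
3: miss, evict 6, frames {7,2,9,3}
8: miss, evict 7, frames {2,9,3,8}
3: hit
7: miss, evict 2, frames {9,8,3,7}
2: miss, evict 9, frames {8,3,7,2}
9: miss, evict 8, frames {3,7,2,9}
3: hit
1: miss, evict 7, frames {2,9,3,1}
7: miss, evict 2, frames {9,3,1,7}
6: miss, evict 9, frames {3,1,7,6}
7: hit
3: hit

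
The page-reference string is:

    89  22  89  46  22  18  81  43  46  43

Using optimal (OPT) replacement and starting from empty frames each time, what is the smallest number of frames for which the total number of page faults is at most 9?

f=1: 10 faults
f=2: 6 faults
f=3: 6 faults
f=4: 6 faults
f=5: 6 faults
f=6: 6 faults
Smallest f with faults ≤ 9 is 2.

2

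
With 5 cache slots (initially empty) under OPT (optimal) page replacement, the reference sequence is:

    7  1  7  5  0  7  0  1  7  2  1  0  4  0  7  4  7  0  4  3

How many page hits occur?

13

7 -> miss, frames {7}
1 -> miss, frames {7,1}
7 -> hit
5 -> miss, frames {7,1,5}
0 -> miss, frames {7,1,5,0}
7 -> hit
0 -> hit
1 -> hit
7 -> hit
2 -> miss, frames {7,1,5,0,2}
1 -> hit
0 -> hit
4 -> miss, evict 2, frames {7,1,5,0,4}
0 -> hit
7 -> hit
4 -> hit
7 -> hit
0 -> hit
4 -> hit
3 -> miss, evict 4, frames {7,1,5,0,3}
Hits: 13.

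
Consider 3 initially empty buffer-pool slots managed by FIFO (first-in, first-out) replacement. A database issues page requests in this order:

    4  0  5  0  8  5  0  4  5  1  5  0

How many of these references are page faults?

4: fault, frames {4}
0: fault, frames {4,0}
5: fault, frames {4,0,5}
0: hit
8: fault, evict 4, frames {0,5,8}
5: hit
0: hit
4: fault, evict 0, frames {5,8,4}
5: hit
1: fault, evict 5, frames {8,4,1}
5: fault, evict 8, frames {4,1,5}
0: fault, evict 4, frames {1,5,0}
Page faults: 8.

8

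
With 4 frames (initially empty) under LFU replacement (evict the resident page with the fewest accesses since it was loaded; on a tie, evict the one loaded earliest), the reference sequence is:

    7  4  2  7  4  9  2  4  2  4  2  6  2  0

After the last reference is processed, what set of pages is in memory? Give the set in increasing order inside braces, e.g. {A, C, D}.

7 → miss, frames {7}
4 → miss, frames {7,4}
2 → miss, frames {7,4,2}
7 → hit
4 → hit
9 → miss, frames {7,4,2,9}
2 → hit
4 → hit
2 → hit
4 → hit
2 → hit
6 → miss, evict 9, frames {7,4,2,6}
2 → hit
0 → miss, evict 6, frames {7,4,2,0}

{0, 2, 4, 7}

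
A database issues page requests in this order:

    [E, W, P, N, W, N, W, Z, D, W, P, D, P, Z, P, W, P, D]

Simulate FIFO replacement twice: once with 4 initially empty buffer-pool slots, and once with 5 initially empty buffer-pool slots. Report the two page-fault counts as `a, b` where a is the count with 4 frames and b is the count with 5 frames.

8, 6

4 frames: F F F F . . . F F F F . . . . . . . → 8 faults.
5 frames: F F F F . . . F F . . . . . . . . . → 6 faults.
6 < 8: adding a frame reduced faults, as is typical.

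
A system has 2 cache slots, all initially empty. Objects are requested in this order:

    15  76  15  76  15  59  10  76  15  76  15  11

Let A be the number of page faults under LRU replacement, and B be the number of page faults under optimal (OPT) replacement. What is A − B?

Under LRU: F F . . . F F F F . . F → 7 faults.
Under OPT: F F . . . F F . F . . F → 6 faults.
A − B = 7 − 6 = 1.

1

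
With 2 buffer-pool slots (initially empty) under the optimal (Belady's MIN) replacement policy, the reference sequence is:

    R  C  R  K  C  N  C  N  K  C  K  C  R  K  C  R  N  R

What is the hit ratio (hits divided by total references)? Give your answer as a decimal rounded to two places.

R → miss, frames [R]
C → miss, frames [R, C]
R → hit
K → miss, evict R, frames [C, K]
C → hit
N → miss, evict K, frames [C, N]
C → hit
N → hit
K → miss, evict N, frames [C, K]
C → hit
K → hit
C → hit
R → miss, evict C, frames [K, R]
K → hit
C → miss, evict K, frames [R, C]
R → hit
N → miss, evict C, frames [R, N]
R → hit
Hits: 10 of 18 references → 10/18 = 0.5556.

0.56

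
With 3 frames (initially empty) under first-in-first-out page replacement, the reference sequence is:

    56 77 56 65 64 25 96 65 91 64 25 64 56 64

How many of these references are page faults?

56 → fault, frames (56)
77 → fault, frames (56 77)
56 → hit
65 → fault, frames (56 77 65)
64 → fault, evict 56, frames (77 65 64)
25 → fault, evict 77, frames (65 64 25)
96 → fault, evict 65, frames (64 25 96)
65 → fault, evict 64, frames (25 96 65)
91 → fault, evict 25, frames (96 65 91)
64 → fault, evict 96, frames (65 91 64)
25 → fault, evict 65, frames (91 64 25)
64 → hit
56 → fault, evict 91, frames (64 25 56)
64 → hit
Page faults: 11.

11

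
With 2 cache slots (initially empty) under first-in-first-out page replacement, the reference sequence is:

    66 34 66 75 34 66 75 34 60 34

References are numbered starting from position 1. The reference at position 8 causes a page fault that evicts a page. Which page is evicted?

pos 1: 66: fault, frames [66]
pos 2: 34: fault, frames [66, 34]
pos 3: 66: hit
pos 4: 75: fault, evict 66, frames [34, 75]
pos 5: 34: hit
pos 6: 66: fault, evict 34, frames [75, 66]
pos 7: 75: hit
pos 8: 34: fault, evict 75, frames [66, 34]
At position 8, page 75 is evicted.

75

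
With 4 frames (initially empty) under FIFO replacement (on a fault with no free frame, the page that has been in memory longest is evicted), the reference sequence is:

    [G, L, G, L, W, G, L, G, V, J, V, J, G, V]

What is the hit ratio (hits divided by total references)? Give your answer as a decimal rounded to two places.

0.57

G: miss, frames [G]
L: miss, frames [G, L]
G: hit
L: hit
W: miss, frames [G, L, W]
G: hit
L: hit
G: hit
V: miss, frames [G, L, W, V]
J: miss, evict G, frames [L, W, V, J]
V: hit
J: hit
G: miss, evict L, frames [W, V, J, G]
V: hit
Hits: 8 of 14 references → 8/14 = 0.5714.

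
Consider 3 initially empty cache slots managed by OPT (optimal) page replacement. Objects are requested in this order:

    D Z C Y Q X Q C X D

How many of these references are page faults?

D -> fault, frames [D]
Z -> fault, frames [D, Z]
C -> fault, frames [D, Z, C]
Y -> fault, evict Z, frames [D, C, Y]
Q -> fault, evict Y, frames [D, C, Q]
X -> fault, evict D, frames [C, Q, X]
Q -> hit
C -> hit
X -> hit
D -> fault, evict X, frames [C, Q, D]
Page faults: 7.

7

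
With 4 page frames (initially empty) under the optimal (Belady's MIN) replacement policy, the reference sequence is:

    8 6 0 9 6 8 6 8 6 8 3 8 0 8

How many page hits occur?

8: fault, frames [8]
6: fault, frames [8, 6]
0: fault, frames [8, 6, 0]
9: fault, frames [8, 6, 0, 9]
6: hit
8: hit
6: hit
8: hit
6: hit
8: hit
3: fault, evict 9, frames [8, 6, 0, 3]
8: hit
0: hit
8: hit
Hits: 9.

9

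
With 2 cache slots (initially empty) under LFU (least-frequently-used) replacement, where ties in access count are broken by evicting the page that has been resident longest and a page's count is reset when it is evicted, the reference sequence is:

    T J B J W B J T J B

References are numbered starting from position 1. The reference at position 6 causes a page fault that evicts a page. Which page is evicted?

W

pos 1: T -> miss, frames {T}
pos 2: J -> miss, frames {T,J}
pos 3: B -> miss, evict T, frames {J,B}
pos 4: J -> hit
pos 5: W -> miss, evict B, frames {J,W}
pos 6: B -> miss, evict W, frames {J,B}
At position 6, page W is evicted.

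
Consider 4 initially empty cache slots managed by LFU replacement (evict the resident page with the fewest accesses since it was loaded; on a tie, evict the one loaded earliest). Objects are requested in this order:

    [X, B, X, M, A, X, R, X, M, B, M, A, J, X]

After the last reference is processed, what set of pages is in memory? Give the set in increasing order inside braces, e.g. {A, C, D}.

{A, J, M, X}

X: fault, frames (X)
B: fault, frames (X B)
X: hit
M: fault, frames (X B M)
A: fault, frames (X B M A)
X: hit
R: fault, evict B, frames (X M A R)
X: hit
M: hit
B: fault, evict A, frames (X M R B)
M: hit
A: fault, evict R, frames (X M B A)
J: fault, evict B, frames (X M A J)
X: hit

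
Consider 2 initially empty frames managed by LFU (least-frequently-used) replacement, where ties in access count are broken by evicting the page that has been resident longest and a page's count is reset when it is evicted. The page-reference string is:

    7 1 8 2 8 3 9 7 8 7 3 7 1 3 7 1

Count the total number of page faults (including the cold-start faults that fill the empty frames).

7 -> fault, frames (7)
1 -> fault, frames (7 1)
8 -> fault, evict 7, frames (1 8)
2 -> fault, evict 1, frames (8 2)
8 -> hit
3 -> fault, evict 2, frames (8 3)
9 -> fault, evict 3, frames (8 9)
7 -> fault, evict 9, frames (8 7)
8 -> hit
7 -> hit
3 -> fault, evict 7, frames (8 3)
7 -> fault, evict 3, frames (8 7)
1 -> fault, evict 7, frames (8 1)
3 -> fault, evict 1, frames (8 3)
7 -> fault, evict 3, frames (8 7)
1 -> fault, evict 7, frames (8 1)
Page faults: 13.

13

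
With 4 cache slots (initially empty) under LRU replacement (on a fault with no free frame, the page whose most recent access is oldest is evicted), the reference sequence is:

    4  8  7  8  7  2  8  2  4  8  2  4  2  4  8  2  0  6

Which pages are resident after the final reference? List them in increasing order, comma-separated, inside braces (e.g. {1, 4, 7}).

{0, 2, 6, 8}

4: miss, frames {4}
8: miss, frames {4,8}
7: miss, frames {4,8,7}
8: hit
7: hit
2: miss, frames {4,8,7,2}
8: hit
2: hit
4: hit
8: hit
2: hit
4: hit
2: hit
4: hit
8: hit
2: hit
0: miss, evict 7, frames {4,8,2,0}
6: miss, evict 4, frames {8,2,0,6}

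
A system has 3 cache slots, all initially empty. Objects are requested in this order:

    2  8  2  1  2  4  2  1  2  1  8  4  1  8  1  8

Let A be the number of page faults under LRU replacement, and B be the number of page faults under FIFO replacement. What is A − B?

Under LRU: F F . F . F . . . . F F . . . . → 6 faults.
Under FIFO: F F . F . F F . . . F . F . . . → 7 faults.
A − B = 6 − 7 = -1.

-1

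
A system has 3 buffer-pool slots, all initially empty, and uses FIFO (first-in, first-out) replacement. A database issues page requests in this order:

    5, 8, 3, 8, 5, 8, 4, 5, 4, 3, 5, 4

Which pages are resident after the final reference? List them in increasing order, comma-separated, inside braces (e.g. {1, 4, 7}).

{3, 4, 5}

5: miss, frames {5}
8: miss, frames {5,8}
3: miss, frames {5,8,3}
8: hit
5: hit
8: hit
4: miss, evict 5, frames {8,3,4}
5: miss, evict 8, frames {3,4,5}
4: hit
3: hit
5: hit
4: hit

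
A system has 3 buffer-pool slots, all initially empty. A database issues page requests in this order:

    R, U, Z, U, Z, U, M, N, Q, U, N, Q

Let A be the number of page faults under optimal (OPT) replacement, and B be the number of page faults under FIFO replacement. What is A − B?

Under OPT: F F F . . . F F F . . . → 6 faults.
Under FIFO: F F F . . . F F F F . . → 7 faults.
A − B = 6 − 7 = -1.

-1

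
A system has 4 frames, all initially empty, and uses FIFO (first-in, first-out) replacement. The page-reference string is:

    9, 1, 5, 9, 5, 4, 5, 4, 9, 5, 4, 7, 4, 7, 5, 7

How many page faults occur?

9 -> fault, frames [9]
1 -> fault, frames [9, 1]
5 -> fault, frames [9, 1, 5]
9 -> hit
5 -> hit
4 -> fault, frames [9, 1, 5, 4]
5 -> hit
4 -> hit
9 -> hit
5 -> hit
4 -> hit
7 -> fault, evict 9, frames [1, 5, 4, 7]
4 -> hit
7 -> hit
5 -> hit
7 -> hit
Page faults: 5.

5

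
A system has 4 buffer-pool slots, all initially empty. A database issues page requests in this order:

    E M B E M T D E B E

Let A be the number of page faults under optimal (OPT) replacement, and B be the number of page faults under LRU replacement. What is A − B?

-1

Under OPT: F F F . . F F . . . → 5 faults.
Under LRU: F F F . . F F . F . → 6 faults.
A − B = 5 − 6 = -1.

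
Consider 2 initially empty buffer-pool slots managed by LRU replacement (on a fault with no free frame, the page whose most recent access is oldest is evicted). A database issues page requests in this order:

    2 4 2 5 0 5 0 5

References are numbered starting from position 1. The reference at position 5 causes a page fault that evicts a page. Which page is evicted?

pos 1: 2: fault, frames {2}
pos 2: 4: fault, frames {2,4}
pos 3: 2: hit
pos 4: 5: fault, evict 4, frames {2,5}
pos 5: 0: fault, evict 2, frames {5,0}
At position 5, page 2 is evicted.

2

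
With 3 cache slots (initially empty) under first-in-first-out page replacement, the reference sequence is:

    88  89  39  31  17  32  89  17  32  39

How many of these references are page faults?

88 → fault, frames (88)
89 → fault, frames (88 89)
39 → fault, frames (88 89 39)
31 → fault, evict 88, frames (89 39 31)
17 → fault, evict 89, frames (39 31 17)
32 → fault, evict 39, frames (31 17 32)
89 → fault, evict 31, frames (17 32 89)
17 → hit
32 → hit
39 → fault, evict 17, frames (32 89 39)
Page faults: 8.

8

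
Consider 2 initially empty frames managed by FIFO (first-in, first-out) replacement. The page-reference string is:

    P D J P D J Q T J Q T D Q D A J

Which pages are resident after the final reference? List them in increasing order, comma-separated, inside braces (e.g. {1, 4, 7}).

P → fault, frames {P}
D → fault, frames {P,D}
J → fault, evict P, frames {D,J}
P → fault, evict D, frames {J,P}
D → fault, evict J, frames {P,D}
J → fault, evict P, frames {D,J}
Q → fault, evict D, frames {J,Q}
T → fault, evict J, frames {Q,T}
J → fault, evict Q, frames {T,J}
Q → fault, evict T, frames {J,Q}
T → fault, evict J, frames {Q,T}
D → fault, evict Q, frames {T,D}
Q → fault, evict T, frames {D,Q}
D → hit
A → fault, evict D, frames {Q,A}
J → fault, evict Q, frames {A,J}

{A, J}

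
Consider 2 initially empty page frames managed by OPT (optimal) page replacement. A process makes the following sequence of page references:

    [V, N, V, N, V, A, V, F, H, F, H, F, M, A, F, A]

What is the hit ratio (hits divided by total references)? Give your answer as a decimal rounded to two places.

V: fault, frames [V]
N: fault, frames [V, N]
V: hit
N: hit
V: hit
A: fault, evict N, frames [V, A]
V: hit
F: fault, evict V, frames [A, F]
H: fault, evict A, frames [F, H]
F: hit
H: hit
F: hit
M: fault, evict H, frames [F, M]
A: fault, evict M, frames [F, A]
F: hit
A: hit
Hits: 9 of 16 references → 9/16 = 0.5625.

0.56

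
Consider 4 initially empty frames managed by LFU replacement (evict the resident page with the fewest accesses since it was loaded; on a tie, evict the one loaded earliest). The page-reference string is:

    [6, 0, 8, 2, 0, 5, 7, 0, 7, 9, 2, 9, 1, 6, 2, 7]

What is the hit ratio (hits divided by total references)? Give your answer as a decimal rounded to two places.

6 -> miss, frames {6}
0 -> miss, frames {6,0}
8 -> miss, frames {6,0,8}
2 -> miss, frames {6,0,8,2}
0 -> hit
5 -> miss, evict 6, frames {0,8,2,5}
7 -> miss, evict 8, frames {0,2,5,7}
0 -> hit
7 -> hit
9 -> miss, evict 2, frames {0,5,7,9}
2 -> miss, evict 5, frames {0,7,9,2}
9 -> hit
1 -> miss, evict 2, frames {0,7,9,1}
6 -> miss, evict 1, frames {0,7,9,6}
2 -> miss, evict 6, frames {0,7,9,2}
7 -> hit
Hits: 5 of 16 references → 5/16 = 0.3125.

0.31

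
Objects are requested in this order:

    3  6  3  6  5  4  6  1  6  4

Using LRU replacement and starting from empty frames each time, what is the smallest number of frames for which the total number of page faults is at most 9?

f=1: 10 faults
f=2: 7 faults
f=3: 5 faults
f=4: 5 faults
f=5: 5 faults
Smallest f with faults ≤ 9 is 2.

2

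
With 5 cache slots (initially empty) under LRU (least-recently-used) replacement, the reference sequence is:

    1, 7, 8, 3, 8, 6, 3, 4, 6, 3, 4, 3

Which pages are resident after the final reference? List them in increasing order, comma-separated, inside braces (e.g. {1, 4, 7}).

{3, 4, 6, 7, 8}

1: fault, frames (1)
7: fault, frames (1 7)
8: fault, frames (1 7 8)
3: fault, frames (1 7 8 3)
8: hit
6: fault, frames (1 7 3 8 6)
3: hit
4: fault, evict 1, frames (7 8 6 3 4)
6: hit
3: hit
4: hit
3: hit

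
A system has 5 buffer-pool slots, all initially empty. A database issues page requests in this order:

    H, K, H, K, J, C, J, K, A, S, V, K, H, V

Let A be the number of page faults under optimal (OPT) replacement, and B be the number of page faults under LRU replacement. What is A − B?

Under OPT: F F . . F F . . F F F . . . → 7 faults.
Under LRU: F F . . F F . . F F F . F . → 8 faults.
A − B = 7 − 8 = -1.

-1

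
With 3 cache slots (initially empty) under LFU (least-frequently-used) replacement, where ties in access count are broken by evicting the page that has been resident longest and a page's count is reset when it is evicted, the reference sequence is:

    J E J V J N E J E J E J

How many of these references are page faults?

J → miss, frames {J}
E → miss, frames {J,E}
J → hit
V → miss, frames {J,E,V}
J → hit
N → miss, evict E, frames {J,V,N}
E → miss, evict V, frames {J,N,E}
J → hit
E → hit
J → hit
E → hit
J → hit
Page faults: 5.

5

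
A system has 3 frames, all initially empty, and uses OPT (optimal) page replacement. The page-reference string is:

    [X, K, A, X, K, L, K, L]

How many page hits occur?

4

X -> miss, frames (X)
K -> miss, frames (X K)
A -> miss, frames (X K A)
X -> hit
K -> hit
L -> miss, evict A, frames (X K L)
K -> hit
L -> hit
Hits: 4.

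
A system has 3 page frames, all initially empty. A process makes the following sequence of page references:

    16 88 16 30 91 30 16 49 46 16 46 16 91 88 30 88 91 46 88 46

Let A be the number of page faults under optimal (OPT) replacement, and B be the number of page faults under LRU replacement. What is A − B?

Under OPT: F F . F F . . F F . . . . F F . . F . . → 9 faults.
Under LRU: F F . F F . . F F . . . F F F . . F . . → 10 faults.
A − B = 9 − 10 = -1.

-1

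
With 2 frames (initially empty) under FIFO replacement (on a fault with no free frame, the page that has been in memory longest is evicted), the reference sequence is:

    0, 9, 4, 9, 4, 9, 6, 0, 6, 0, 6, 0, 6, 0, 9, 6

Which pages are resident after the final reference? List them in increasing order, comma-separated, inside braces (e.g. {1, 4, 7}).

0 → miss, frames (0)
9 → miss, frames (0 9)
4 → miss, evict 0, frames (9 4)
9 → hit
4 → hit
9 → hit
6 → miss, evict 9, frames (4 6)
0 → miss, evict 4, frames (6 0)
6 → hit
0 → hit
6 → hit
0 → hit
6 → hit
0 → hit
9 → miss, evict 6, frames (0 9)
6 → miss, evict 0, frames (9 6)

{6, 9}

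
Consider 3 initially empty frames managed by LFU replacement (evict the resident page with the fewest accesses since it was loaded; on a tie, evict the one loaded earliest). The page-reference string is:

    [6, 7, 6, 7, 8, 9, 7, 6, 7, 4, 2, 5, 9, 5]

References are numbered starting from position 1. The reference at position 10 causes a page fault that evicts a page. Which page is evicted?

9

pos 1: 6: fault, frames {6}
pos 2: 7: fault, frames {6,7}
pos 3: 6: hit
pos 4: 7: hit
pos 5: 8: fault, frames {6,7,8}
pos 6: 9: fault, evict 8, frames {6,7,9}
pos 7: 7: hit
pos 8: 6: hit
pos 9: 7: hit
pos 10: 4: fault, evict 9, frames {6,7,4}
At position 10, page 9 is evicted.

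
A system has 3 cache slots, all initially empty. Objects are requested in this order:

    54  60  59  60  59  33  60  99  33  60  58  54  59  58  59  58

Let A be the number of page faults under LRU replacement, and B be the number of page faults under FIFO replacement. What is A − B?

Under LRU: F F F . . F . F . . F F F . . . → 8 faults.
Under FIFO: F F F . . F . F . F F F F . . . → 9 faults.
A − B = 8 − 9 = -1.

-1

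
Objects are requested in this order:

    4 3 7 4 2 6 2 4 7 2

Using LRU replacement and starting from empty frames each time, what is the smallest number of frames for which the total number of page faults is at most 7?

3

f=1: 10 faults
f=2: 9 faults
f=3: 6 faults
f=4: 5 faults
f=5: 5 faults
Smallest f with faults ≤ 7 is 3.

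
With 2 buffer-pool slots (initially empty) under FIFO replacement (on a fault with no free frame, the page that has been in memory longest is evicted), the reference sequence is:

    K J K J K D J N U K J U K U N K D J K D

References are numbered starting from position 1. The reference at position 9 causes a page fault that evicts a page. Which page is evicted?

pos 1: K: fault, frames {K}
pos 2: J: fault, frames {K,J}
pos 3: K: hit
pos 4: J: hit
pos 5: K: hit
pos 6: D: fault, evict K, frames {J,D}
pos 7: J: hit
pos 8: N: fault, evict J, frames {D,N}
pos 9: U: fault, evict D, frames {N,U}
At position 9, page D is evicted.

D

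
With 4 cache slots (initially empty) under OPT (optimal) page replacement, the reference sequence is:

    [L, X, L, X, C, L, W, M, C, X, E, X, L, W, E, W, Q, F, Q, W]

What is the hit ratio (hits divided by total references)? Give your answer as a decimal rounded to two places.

0.55

L → fault, frames {L}
X → fault, frames {L,X}
L → hit
X → hit
C → fault, frames {L,X,C}
L → hit
W → fault, frames {L,X,C,W}
M → fault, evict W, frames {L,X,C,M}
C → hit
X → hit
E → fault, evict M, frames {L,X,C,E}
X → hit
L → hit
W → fault, evict C, frames {L,X,E,W}
E → hit
W → hit
Q → fault, evict E, frames {L,X,W,Q}
F → fault, evict X, frames {L,W,Q,F}
Q → hit
W → hit
Hits: 11 of 20 references → 11/20 = 0.5500.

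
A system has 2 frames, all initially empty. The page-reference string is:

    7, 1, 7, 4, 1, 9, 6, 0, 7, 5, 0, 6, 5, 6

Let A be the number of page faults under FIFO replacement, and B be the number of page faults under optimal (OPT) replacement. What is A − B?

2

Under FIFO: F F . F . F F F F F F F F . → 11 faults.
Under OPT: F F . F . F F F F F . F . . → 9 faults.
A − B = 11 − 9 = 2.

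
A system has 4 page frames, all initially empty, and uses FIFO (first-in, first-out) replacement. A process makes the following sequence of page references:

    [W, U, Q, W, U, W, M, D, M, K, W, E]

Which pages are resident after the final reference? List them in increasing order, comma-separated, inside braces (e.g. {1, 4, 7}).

{D, E, K, W}

W -> miss, frames [W]
U -> miss, frames [W, U]
Q -> miss, frames [W, U, Q]
W -> hit
U -> hit
W -> hit
M -> miss, frames [W, U, Q, M]
D -> miss, evict W, frames [U, Q, M, D]
M -> hit
K -> miss, evict U, frames [Q, M, D, K]
W -> miss, evict Q, frames [M, D, K, W]
E -> miss, evict M, frames [D, K, W, E]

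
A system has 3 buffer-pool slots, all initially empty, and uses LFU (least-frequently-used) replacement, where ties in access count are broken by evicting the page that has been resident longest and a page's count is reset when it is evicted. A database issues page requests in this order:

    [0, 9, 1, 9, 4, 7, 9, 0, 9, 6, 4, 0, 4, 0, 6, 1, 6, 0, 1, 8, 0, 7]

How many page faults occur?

15

0: miss, frames [0]
9: miss, frames [0, 9]
1: miss, frames [0, 9, 1]
9: hit
4: miss, evict 0, frames [9, 1, 4]
7: miss, evict 1, frames [9, 4, 7]
9: hit
0: miss, evict 4, frames [9, 7, 0]
9: hit
6: miss, evict 7, frames [9, 0, 6]
4: miss, evict 0, frames [9, 6, 4]
0: miss, evict 6, frames [9, 4, 0]
4: hit
0: hit
6: miss, evict 4, frames [9, 0, 6]
1: miss, evict 6, frames [9, 0, 1]
6: miss, evict 1, frames [9, 0, 6]
0: hit
1: miss, evict 6, frames [9, 0, 1]
8: miss, evict 1, frames [9, 0, 8]
0: hit
7: miss, evict 8, frames [9, 0, 7]
Page faults: 15.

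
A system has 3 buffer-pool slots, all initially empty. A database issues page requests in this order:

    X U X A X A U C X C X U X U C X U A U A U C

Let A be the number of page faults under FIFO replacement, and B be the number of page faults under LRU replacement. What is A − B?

Under FIFO: F F . F . . . F F . . F . . . . . F . . . F → 8 faults.
Under LRU: F F . F . . . F F . . . . . . . . F . . . F → 7 faults.
A − B = 8 − 7 = 1.

1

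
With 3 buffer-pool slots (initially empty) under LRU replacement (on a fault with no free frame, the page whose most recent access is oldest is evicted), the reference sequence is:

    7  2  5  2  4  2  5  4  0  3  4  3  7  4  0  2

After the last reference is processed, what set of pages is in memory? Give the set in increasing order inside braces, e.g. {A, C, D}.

7 → fault, frames {7}
2 → fault, frames {7,2}
5 → fault, frames {7,2,5}
2 → hit
4 → fault, evict 7, frames {5,2,4}
2 → hit
5 → hit
4 → hit
0 → fault, evict 2, frames {5,4,0}
3 → fault, evict 5, frames {4,0,3}
4 → hit
3 → hit
7 → fault, evict 0, frames {4,3,7}
4 → hit
0 → fault, evict 3, frames {7,4,0}
2 → fault, evict 7, frames {4,0,2}

{0, 2, 4}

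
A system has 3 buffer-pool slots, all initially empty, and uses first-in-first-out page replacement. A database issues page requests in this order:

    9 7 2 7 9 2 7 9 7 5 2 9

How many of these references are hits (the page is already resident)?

9 -> miss, frames {9}
7 -> miss, frames {9,7}
2 -> miss, frames {9,7,2}
7 -> hit
9 -> hit
2 -> hit
7 -> hit
9 -> hit
7 -> hit
5 -> miss, evict 9, frames {7,2,5}
2 -> hit
9 -> miss, evict 7, frames {2,5,9}
Hits: 7.

7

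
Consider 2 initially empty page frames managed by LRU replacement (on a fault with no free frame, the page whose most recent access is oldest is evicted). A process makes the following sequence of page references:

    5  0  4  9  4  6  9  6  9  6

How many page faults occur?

6

5 -> fault, frames (5)
0 -> fault, frames (5 0)
4 -> fault, evict 5, frames (0 4)
9 -> fault, evict 0, frames (4 9)
4 -> hit
6 -> fault, evict 9, frames (4 6)
9 -> fault, evict 4, frames (6 9)
6 -> hit
9 -> hit
6 -> hit
Page faults: 6.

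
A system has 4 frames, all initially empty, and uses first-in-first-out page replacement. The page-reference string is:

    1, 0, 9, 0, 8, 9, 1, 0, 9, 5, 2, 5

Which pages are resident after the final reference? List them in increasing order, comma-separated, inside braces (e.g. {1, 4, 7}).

1: miss, frames (1)
0: miss, frames (1 0)
9: miss, frames (1 0 9)
0: hit
8: miss, frames (1 0 9 8)
9: hit
1: hit
0: hit
9: hit
5: miss, evict 1, frames (0 9 8 5)
2: miss, evict 0, frames (9 8 5 2)
5: hit

{2, 5, 8, 9}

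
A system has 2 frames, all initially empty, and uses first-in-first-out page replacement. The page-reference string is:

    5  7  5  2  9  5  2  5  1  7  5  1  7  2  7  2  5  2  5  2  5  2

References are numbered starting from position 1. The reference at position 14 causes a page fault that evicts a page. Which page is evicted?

pos 1: 5 -> miss, frames [5]
pos 2: 7 -> miss, frames [5, 7]
pos 3: 5 -> hit
pos 4: 2 -> miss, evict 5, frames [7, 2]
pos 5: 9 -> miss, evict 7, frames [2, 9]
pos 6: 5 -> miss, evict 2, frames [9, 5]
pos 7: 2 -> miss, evict 9, frames [5, 2]
pos 8: 5 -> hit
pos 9: 1 -> miss, evict 5, frames [2, 1]
pos 10: 7 -> miss, evict 2, frames [1, 7]
pos 11: 5 -> miss, evict 1, frames [7, 5]
pos 12: 1 -> miss, evict 7, frames [5, 1]
pos 13: 7 -> miss, evict 5, frames [1, 7]
pos 14: 2 -> miss, evict 1, frames [7, 2]
At position 14, page 1 is evicted.

1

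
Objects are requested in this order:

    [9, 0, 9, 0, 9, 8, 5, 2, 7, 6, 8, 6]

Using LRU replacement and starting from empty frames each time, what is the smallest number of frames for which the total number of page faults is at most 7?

f=1: 12 faults
f=2: 8 faults
f=3: 8 faults
f=4: 8 faults
f=5: 7 faults
f=6: 7 faults
f=7: 7 faults
Smallest f with faults ≤ 7 is 5.

5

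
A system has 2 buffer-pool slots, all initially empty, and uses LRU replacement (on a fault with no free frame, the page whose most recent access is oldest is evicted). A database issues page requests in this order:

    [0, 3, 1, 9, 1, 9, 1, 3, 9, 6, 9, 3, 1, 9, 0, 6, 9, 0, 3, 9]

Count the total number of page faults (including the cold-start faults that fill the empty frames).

0 -> miss, frames (0)
3 -> miss, frames (0 3)
1 -> miss, evict 0, frames (3 1)
9 -> miss, evict 3, frames (1 9)
1 -> hit
9 -> hit
1 -> hit
3 -> miss, evict 9, frames (1 3)
9 -> miss, evict 1, frames (3 9)
6 -> miss, evict 3, frames (9 6)
9 -> hit
3 -> miss, evict 6, frames (9 3)
1 -> miss, evict 9, frames (3 1)
9 -> miss, evict 3, frames (1 9)
0 -> miss, evict 1, frames (9 0)
6 -> miss, evict 9, frames (0 6)
9 -> miss, evict 0, frames (6 9)
0 -> miss, evict 6, frames (9 0)
3 -> miss, evict 9, frames (0 3)
9 -> miss, evict 0, frames (3 9)
Page faults: 16.

16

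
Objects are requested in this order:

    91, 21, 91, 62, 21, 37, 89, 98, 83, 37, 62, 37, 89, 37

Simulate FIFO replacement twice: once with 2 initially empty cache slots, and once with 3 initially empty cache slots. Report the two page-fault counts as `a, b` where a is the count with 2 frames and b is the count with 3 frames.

2 frames: F F . F . F F F F F F . F F → 11 faults.
3 frames: F F . F . F F F F F F . F . → 10 faults.
10 < 11: adding a frame reduced faults, as is typical.

11, 10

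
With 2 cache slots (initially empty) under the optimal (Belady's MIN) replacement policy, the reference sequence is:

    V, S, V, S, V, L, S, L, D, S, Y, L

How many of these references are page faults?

6

V -> miss, frames (V)
S -> miss, frames (V S)
V -> hit
S -> hit
V -> hit
L -> miss, evict V, frames (S L)
S -> hit
L -> hit
D -> miss, evict L, frames (S D)
S -> hit
Y -> miss, evict D, frames (S Y)
L -> miss, evict Y, frames (S L)
Page faults: 6.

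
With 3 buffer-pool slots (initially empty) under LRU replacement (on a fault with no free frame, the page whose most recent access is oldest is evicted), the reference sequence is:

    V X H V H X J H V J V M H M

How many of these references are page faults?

7

V → fault, frames [V]
X → fault, frames [V, X]
H → fault, frames [V, X, H]
V → hit
H → hit
X → hit
J → fault, evict V, frames [H, X, J]
H → hit
V → fault, evict X, frames [J, H, V]
J → hit
V → hit
M → fault, evict H, frames [J, V, M]
H → fault, evict J, frames [V, M, H]
M → hit
Page faults: 7.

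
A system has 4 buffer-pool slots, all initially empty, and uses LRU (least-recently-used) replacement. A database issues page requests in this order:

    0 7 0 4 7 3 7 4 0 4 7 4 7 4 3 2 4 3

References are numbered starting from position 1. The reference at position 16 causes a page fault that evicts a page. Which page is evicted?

0

pos 1: 0 -> miss, frames {0}
pos 2: 7 -> miss, frames {0,7}
pos 3: 0 -> hit
pos 4: 4 -> miss, frames {7,0,4}
pos 5: 7 -> hit
pos 6: 3 -> miss, frames {0,4,7,3}
pos 7: 7 -> hit
pos 8: 4 -> hit
pos 9: 0 -> hit
pos 10: 4 -> hit
pos 11: 7 -> hit
pos 12: 4 -> hit
pos 13: 7 -> hit
pos 14: 4 -> hit
pos 15: 3 -> hit
pos 16: 2 -> miss, evict 0, frames {7,4,3,2}
At position 16, page 0 is evicted.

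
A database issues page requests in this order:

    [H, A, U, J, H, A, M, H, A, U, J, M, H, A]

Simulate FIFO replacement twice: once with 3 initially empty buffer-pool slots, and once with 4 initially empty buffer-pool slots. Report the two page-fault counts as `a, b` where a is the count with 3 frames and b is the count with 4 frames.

11, 12

3 frames: F F F F F F F . . F F . F F → 11 faults.
4 frames: F F F F . . F F F F F F F F → 12 faults.
12 > 11: adding a frame increased faults — Belady's anomaly.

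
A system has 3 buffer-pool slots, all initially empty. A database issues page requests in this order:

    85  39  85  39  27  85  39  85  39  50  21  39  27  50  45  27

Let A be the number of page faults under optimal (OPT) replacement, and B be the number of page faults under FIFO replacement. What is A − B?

-2

Under OPT: F F . . F . . . . F F . . F F . → 7 faults.
Under FIFO: F F . . F . . . . F F F F F F . → 9 faults.
A − B = 7 − 9 = -2.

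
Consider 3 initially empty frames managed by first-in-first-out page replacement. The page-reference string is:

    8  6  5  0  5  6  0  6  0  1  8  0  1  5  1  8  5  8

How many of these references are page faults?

7

8 → fault, frames (8)
6 → fault, frames (8 6)
5 → fault, frames (8 6 5)
0 → fault, evict 8, frames (6 5 0)
5 → hit
6 → hit
0 → hit
6 → hit
0 → hit
1 → fault, evict 6, frames (5 0 1)
8 → fault, evict 5, frames (0 1 8)
0 → hit
1 → hit
5 → fault, evict 0, frames (1 8 5)
1 → hit
8 → hit
5 → hit
8 → hit
Page faults: 7.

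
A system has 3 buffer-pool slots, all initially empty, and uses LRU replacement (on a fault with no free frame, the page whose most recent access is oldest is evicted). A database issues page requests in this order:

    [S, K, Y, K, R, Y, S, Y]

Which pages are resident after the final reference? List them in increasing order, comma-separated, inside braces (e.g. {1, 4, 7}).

{R, S, Y}

S: miss, frames {S}
K: miss, frames {S,K}
Y: miss, frames {S,K,Y}
K: hit
R: miss, evict S, frames {Y,K,R}
Y: hit
S: miss, evict K, frames {R,Y,S}
Y: hit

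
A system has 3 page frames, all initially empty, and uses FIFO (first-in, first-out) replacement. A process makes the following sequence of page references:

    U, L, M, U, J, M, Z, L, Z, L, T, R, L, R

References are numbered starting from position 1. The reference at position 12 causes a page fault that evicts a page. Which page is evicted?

pos 1: U -> miss, frames {U}
pos 2: L -> miss, frames {U,L}
pos 3: M -> miss, frames {U,L,M}
pos 4: U -> hit
pos 5: J -> miss, evict U, frames {L,M,J}
pos 6: M -> hit
pos 7: Z -> miss, evict L, frames {M,J,Z}
pos 8: L -> miss, evict M, frames {J,Z,L}
pos 9: Z -> hit
pos 10: L -> hit
pos 11: T -> miss, evict J, frames {Z,L,T}
pos 12: R -> miss, evict Z, frames {L,T,R}
At position 12, page Z is evicted.

Z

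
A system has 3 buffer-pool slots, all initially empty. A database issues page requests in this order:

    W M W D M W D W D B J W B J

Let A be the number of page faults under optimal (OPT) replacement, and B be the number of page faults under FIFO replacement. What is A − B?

-1

Under OPT: F F . F . . . . . F F . . . → 5 faults.
Under FIFO: F F . F . . . . . F F F . . → 6 faults.
A − B = 5 − 6 = -1.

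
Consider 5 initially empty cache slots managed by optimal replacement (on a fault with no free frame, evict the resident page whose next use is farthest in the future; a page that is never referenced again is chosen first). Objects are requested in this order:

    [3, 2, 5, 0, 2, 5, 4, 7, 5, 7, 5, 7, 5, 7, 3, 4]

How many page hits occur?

3: miss, frames {3}
2: miss, frames {3,2}
5: miss, frames {3,2,5}
0: miss, frames {3,2,5,0}
2: hit
5: hit
4: miss, frames {3,2,5,0,4}
7: miss, evict 0, frames {3,2,5,4,7}
5: hit
7: hit
5: hit
7: hit
5: hit
7: hit
3: hit
4: hit
Hits: 10.

10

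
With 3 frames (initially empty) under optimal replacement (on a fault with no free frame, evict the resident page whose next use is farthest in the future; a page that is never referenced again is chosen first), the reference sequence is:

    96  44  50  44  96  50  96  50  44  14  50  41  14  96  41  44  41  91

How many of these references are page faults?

96: miss, frames {96}
44: miss, frames {96,44}
50: miss, frames {96,44,50}
44: hit
96: hit
50: hit
96: hit
50: hit
44: hit
14: miss, evict 44, frames {96,50,14}
50: hit
41: miss, evict 50, frames {96,14,41}
14: hit
96: hit
41: hit
44: miss, evict 14, frames {96,41,44}
41: hit
91: miss, evict 44, frames {96,41,91}
Page faults: 7.

7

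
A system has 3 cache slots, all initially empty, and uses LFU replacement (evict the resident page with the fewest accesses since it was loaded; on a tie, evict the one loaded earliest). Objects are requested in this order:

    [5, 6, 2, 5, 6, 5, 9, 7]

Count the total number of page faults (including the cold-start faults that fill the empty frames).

5

5: miss, frames {5}
6: miss, frames {5,6}
2: miss, frames {5,6,2}
5: hit
6: hit
5: hit
9: miss, evict 2, frames {5,6,9}
7: miss, evict 9, frames {5,6,7}
Page faults: 5.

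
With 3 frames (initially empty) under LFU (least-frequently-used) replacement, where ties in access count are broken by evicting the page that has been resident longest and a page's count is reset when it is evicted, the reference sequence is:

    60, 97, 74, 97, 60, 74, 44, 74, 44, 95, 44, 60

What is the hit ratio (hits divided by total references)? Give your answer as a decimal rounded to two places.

60 -> miss, frames {60}
97 -> miss, frames {60,97}
74 -> miss, frames {60,97,74}
97 -> hit
60 -> hit
74 -> hit
44 -> miss, evict 60, frames {97,74,44}
74 -> hit
44 -> hit
95 -> miss, evict 97, frames {74,44,95}
44 -> hit
60 -> miss, evict 95, frames {74,44,60}
Hits: 6 of 12 references → 6/12 = 0.5000.

0.50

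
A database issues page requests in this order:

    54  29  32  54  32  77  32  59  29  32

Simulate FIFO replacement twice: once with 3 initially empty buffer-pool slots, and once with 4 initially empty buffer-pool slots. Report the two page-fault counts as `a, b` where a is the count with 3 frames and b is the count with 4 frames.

3 frames: F F F . . F . F F F → 7 faults.
4 frames: F F F . . F . F . . → 5 faults.
5 < 7: adding a frame reduced faults, as is typical.

7, 5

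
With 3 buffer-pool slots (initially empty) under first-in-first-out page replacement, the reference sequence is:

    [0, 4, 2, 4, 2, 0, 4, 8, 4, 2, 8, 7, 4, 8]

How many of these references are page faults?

6

0: fault, frames (0)
4: fault, frames (0 4)
2: fault, frames (0 4 2)
4: hit
2: hit
0: hit
4: hit
8: fault, evict 0, frames (4 2 8)
4: hit
2: hit
8: hit
7: fault, evict 4, frames (2 8 7)
4: fault, evict 2, frames (8 7 4)
8: hit
Page faults: 6.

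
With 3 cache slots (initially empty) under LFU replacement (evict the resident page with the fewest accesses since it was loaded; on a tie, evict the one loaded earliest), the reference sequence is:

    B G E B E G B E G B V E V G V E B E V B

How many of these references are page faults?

6

B → fault, frames [B]
G → fault, frames [B, G]
E → fault, frames [B, G, E]
B → hit
E → hit
G → hit
B → hit
E → hit
G → hit
B → hit
V → fault, evict G, frames [B, E, V]
E → hit
V → hit
G → fault, evict V, frames [B, E, G]
V → fault, evict G, frames [B, E, V]
E → hit
B → hit
E → hit
V → hit
B → hit
Page faults: 6.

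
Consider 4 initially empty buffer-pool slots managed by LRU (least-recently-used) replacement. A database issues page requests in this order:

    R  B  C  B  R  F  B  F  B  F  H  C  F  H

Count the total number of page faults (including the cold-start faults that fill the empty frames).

R → fault, frames {R}
B → fault, frames {R,B}
C → fault, frames {R,B,C}
B → hit
R → hit
F → fault, frames {C,B,R,F}
B → hit
F → hit
B → hit
F → hit
H → fault, evict C, frames {R,B,F,H}
C → fault, evict R, frames {B,F,H,C}
F → hit
H → hit
Page faults: 6.

6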